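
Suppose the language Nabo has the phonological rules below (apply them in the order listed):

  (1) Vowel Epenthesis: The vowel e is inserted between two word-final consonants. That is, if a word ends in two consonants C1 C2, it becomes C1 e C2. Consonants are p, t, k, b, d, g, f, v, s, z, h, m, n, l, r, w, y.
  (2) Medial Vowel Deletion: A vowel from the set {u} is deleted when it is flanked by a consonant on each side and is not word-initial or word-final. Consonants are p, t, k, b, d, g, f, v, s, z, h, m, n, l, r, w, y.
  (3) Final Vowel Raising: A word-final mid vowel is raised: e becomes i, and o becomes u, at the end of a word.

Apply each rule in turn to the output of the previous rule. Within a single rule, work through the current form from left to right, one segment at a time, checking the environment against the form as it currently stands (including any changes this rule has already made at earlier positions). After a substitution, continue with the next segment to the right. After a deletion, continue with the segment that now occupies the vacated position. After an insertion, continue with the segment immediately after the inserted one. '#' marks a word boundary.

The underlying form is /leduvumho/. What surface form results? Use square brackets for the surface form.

(1) Vowel Epenthesis: no change — [leduvumho]
(2) Medial Vowel Deletion: [leduvumho] → [ledvmho]
(3) Final Vowel Raising: [ledvmho] → [ledvmhu]

[ledvmhu]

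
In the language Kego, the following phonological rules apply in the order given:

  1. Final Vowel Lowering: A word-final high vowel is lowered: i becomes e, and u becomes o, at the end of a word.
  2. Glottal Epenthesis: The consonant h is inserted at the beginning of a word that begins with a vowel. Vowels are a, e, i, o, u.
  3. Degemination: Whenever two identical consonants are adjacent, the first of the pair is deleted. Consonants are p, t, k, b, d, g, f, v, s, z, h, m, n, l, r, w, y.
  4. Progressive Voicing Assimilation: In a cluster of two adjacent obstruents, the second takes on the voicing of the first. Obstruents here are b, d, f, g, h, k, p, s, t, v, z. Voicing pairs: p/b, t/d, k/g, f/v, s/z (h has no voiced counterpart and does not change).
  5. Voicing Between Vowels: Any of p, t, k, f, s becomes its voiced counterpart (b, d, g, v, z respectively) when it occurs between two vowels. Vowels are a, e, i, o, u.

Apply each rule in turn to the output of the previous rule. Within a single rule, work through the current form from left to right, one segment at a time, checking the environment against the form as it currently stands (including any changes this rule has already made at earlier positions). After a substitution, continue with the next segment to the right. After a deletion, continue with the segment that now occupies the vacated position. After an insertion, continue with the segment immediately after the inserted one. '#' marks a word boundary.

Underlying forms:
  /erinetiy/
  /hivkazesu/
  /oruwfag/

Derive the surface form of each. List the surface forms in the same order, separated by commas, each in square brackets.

/erinetiy/:
  1 Final Vowel Lowering: no change — [erinetiy]
  2 Glottal Epenthesis: [erinetiy] → [herinetiy]
  3 Degemination: no change — [herinetiy]
  4 Progressive Voicing Assimilation: no change — [herinetiy]
  5 Voicing Between Vowels: [herinetiy] → [herinediy]
/hivkazesu/:
  1 Final Vowel Lowering: [hivkazesu] → [hivkazeso]
  2 Glottal Epenthesis: no change — [hivkazeso]
  3 Degemination: no change — [hivkazeso]
  4 Progressive Voicing Assimilation: [hivkazeso] → [hivgazeso]
  5 Voicing Between Vowels: [hivgazeso] → [hivgazezo]
/oruwfag/:
  1 Final Vowel Lowering: no change — [oruwfag]
  2 Glottal Epenthesis: [oruwfag] → [horuwfag]
  3 Degemination: no change — [horuwfag]
  4 Progressive Voicing Assimilation: no change — [horuwfag]
  5 Voicing Between Vowels: no change — [horuwfag]

[herinediy], [hivgazezo], [horuwfag]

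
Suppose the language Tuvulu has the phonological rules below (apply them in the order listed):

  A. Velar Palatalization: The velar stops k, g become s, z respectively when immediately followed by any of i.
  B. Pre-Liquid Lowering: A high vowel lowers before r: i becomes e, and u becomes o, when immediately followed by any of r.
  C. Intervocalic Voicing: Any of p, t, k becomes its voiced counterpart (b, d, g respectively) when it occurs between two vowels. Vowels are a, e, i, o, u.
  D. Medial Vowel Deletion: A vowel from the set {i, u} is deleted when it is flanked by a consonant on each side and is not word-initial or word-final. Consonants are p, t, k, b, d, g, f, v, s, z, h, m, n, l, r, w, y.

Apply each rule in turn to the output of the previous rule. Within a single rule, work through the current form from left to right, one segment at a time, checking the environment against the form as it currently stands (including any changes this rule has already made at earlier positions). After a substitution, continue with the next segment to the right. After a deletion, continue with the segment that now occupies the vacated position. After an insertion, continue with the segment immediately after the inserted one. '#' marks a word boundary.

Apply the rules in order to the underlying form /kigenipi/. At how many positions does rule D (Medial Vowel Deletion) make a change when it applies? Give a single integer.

2

A Velar Palatalization: [kigenipi] → [sigenipi]
B Pre-Liquid Lowering: no change — [sigenipi]
C Intervocalic Voicing: [sigenipi] → [sigenibi]
D Medial Vowel Deletion: [sigenibi] → [sgenbi]
Rule D changed 2 position(s).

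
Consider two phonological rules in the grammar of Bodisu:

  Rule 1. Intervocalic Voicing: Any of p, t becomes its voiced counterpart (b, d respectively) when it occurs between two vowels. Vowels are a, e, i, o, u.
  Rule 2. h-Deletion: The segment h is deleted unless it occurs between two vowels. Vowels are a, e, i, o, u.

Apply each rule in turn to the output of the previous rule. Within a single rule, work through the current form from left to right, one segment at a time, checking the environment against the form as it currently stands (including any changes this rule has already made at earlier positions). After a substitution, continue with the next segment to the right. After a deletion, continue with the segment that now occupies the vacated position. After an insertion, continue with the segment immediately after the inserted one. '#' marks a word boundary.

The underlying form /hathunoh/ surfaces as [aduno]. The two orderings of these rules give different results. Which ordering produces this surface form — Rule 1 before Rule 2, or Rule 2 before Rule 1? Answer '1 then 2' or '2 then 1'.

2 then 1

Order 1 then 2:
  1 Intervocalic Voicing: no change — [hathunoh]
  2 h-Deletion: [hathunoh] → [atuno]
  result: [atuno]
Order 2 then 1:
  2 h-Deletion: [hathunoh] → [atuno]
  1 Intervocalic Voicing: [atuno] → [aduno]
  result: [aduno]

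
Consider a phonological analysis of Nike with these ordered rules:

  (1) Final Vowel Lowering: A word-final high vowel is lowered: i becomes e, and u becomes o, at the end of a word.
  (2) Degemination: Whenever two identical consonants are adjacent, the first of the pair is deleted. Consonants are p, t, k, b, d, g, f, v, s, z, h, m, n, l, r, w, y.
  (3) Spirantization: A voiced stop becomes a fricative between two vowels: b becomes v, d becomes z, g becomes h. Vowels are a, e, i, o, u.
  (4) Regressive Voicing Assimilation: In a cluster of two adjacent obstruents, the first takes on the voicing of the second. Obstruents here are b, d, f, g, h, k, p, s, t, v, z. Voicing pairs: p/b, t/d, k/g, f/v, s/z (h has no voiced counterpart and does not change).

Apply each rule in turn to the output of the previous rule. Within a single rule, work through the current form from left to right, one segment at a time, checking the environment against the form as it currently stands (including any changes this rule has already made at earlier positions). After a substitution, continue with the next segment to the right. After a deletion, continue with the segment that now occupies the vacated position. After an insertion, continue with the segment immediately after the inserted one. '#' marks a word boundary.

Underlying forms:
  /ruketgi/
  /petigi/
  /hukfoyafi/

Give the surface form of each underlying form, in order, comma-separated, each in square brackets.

/ruketgi/:
  (1) Final Vowel Lowering: [ruketgi] → [ruketge]
  (2) Degemination: no change — [ruketge]
  (3) Spirantization: no change — [ruketge]
  (4) Regressive Voicing Assimilation: [ruketge] → [rukedge]
/petigi/:
  (1) Final Vowel Lowering: [petigi] → [petige]
  (2) Degemination: no change — [petige]
  (3) Spirantization: [petige] → [petihe]
  (4) Regressive Voicing Assimilation: no change — [petihe]
/hukfoyafi/:
  (1) Final Vowel Lowering: [hukfoyafi] → [hukfoyafe]
  (2) Degemination: no change — [hukfoyafe]
  (3) Spirantization: no change — [hukfoyafe]
  (4) Regressive Voicing Assimilation: no change — [hukfoyafe]

[rukedge], [petihe], [hukfoyafe]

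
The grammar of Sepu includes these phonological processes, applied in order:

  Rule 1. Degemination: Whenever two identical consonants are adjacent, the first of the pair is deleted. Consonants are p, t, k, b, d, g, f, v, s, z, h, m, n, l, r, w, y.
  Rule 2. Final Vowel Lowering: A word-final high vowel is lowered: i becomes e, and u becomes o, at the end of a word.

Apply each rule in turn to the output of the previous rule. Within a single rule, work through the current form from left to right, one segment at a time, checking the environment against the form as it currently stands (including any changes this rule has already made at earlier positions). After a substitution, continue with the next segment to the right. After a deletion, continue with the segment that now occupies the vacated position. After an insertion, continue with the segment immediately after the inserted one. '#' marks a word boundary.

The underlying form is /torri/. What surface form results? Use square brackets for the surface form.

[tore]

Rule 1 Degemination: [torri] → [tori]
Rule 2 Final Vowel Lowering: [tori] → [tore]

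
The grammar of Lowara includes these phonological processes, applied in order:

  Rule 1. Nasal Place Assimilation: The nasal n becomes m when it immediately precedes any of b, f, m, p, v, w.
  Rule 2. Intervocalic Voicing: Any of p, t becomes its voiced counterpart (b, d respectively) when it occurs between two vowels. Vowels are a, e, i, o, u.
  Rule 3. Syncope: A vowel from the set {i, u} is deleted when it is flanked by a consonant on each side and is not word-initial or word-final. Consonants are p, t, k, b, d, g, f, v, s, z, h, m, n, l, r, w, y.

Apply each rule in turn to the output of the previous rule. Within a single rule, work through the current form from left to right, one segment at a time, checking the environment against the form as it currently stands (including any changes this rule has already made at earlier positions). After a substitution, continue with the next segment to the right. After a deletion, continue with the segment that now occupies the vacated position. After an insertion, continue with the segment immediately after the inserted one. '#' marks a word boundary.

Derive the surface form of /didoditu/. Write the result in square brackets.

Rule 1 Nasal Place Assimilation: no change — [didoditu]
Rule 2 Intervocalic Voicing: [didoditu] → [didodidu]
Rule 3 Syncope: [didodidu] → [ddoddu]

[ddoddu]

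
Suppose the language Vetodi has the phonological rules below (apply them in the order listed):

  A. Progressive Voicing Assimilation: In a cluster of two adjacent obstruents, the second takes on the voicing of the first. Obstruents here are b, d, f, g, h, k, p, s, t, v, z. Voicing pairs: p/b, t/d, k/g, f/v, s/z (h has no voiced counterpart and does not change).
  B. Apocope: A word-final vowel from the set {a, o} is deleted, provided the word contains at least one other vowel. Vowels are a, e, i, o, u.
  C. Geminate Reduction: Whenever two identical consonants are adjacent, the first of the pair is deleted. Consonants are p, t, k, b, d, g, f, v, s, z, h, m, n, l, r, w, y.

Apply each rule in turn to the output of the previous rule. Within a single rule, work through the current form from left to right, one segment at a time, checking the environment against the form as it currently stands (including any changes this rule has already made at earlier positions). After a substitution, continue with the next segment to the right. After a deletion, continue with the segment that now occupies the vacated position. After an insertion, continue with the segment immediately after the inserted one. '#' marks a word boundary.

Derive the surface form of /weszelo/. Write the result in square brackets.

A Progressive Voicing Assimilation: [weszelo] → [wesselo]
B Apocope: [wesselo] → [wessel]
C Geminate Reduction: [wessel] → [wesel]

[wesel]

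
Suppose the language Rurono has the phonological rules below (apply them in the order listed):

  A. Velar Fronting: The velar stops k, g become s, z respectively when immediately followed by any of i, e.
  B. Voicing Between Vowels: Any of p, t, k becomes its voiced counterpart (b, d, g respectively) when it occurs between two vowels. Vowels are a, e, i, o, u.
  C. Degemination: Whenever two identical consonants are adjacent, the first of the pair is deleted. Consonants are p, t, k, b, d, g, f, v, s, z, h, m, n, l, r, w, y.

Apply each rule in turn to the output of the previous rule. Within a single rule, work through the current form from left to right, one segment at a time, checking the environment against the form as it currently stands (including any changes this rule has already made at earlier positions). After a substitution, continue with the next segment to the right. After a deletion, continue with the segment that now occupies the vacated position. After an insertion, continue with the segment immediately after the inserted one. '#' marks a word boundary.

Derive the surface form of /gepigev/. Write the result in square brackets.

[zebizev]

A Velar Fronting: [gepigev] → [zepizev]
B Voicing Between Vowels: [zepizev] → [zebizev]
C Degemination: no change — [zebizev]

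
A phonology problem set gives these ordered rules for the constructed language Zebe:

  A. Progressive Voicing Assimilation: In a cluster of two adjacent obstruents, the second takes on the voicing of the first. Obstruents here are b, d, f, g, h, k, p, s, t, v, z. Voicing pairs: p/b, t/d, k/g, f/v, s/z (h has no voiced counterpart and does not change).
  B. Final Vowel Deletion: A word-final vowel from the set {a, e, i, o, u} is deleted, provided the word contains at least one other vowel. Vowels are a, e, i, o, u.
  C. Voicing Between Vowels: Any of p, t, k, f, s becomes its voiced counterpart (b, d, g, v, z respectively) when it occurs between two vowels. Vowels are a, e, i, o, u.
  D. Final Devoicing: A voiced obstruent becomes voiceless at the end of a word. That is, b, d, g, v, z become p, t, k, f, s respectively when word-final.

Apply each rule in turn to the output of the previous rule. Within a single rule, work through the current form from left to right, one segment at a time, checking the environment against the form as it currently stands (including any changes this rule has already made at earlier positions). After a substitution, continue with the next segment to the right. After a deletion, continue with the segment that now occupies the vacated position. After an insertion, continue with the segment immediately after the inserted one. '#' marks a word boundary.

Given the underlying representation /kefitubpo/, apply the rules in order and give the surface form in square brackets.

[kevidubp]

A Progressive Voicing Assimilation: [kefitubpo] → [kefitubbo]
B Final Vowel Deletion: [kefitubbo] → [kefitubb]
C Voicing Between Vowels: [kefitubb] → [kevidubb]
D Final Devoicing: [kevidubb] → [kevidubp]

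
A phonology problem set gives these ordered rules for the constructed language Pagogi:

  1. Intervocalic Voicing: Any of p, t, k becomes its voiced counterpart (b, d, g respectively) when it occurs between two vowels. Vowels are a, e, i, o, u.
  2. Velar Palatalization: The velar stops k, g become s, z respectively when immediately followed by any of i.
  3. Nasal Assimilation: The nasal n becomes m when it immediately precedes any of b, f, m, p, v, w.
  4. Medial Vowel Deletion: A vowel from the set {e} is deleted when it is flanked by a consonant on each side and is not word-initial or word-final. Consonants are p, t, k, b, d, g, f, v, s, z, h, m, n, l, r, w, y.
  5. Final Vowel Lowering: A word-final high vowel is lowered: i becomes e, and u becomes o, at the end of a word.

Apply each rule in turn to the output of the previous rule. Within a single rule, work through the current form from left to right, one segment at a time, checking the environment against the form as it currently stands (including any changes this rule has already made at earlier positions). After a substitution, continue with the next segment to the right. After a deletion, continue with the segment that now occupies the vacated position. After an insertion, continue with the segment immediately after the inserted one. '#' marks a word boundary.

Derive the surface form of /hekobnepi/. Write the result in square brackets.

1 Intervocalic Voicing: [hekobnepi] → [hegobnebi]
2 Velar Palatalization: no change — [hegobnebi]
3 Nasal Assimilation: no change — [hegobnebi]
4 Medial Vowel Deletion: [hegobnebi] → [hgobnbi]
5 Final Vowel Lowering: [hgobnbi] → [hgobnbe]

[hgobnbe]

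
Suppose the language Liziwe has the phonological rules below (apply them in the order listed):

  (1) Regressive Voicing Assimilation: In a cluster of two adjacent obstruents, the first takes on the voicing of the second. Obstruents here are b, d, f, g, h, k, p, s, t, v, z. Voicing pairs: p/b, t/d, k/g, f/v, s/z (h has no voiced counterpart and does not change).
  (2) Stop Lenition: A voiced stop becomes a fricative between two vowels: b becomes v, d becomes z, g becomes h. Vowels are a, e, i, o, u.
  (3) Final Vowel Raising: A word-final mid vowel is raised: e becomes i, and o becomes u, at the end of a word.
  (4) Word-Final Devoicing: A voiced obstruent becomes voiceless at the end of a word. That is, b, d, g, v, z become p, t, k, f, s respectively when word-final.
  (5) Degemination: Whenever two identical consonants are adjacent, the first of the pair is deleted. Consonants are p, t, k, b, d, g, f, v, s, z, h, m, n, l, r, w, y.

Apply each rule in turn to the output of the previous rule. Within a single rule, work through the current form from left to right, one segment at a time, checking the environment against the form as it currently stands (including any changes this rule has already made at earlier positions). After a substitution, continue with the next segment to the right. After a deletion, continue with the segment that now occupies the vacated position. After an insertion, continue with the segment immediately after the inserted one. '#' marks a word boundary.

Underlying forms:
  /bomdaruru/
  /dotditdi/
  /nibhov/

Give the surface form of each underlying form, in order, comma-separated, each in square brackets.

[bomdaruru], [dodidi], [niphof]

/bomdaruru/:
  (1) Regressive Voicing Assimilation: no change — [bomdaruru]
  (2) Stop Lenition: no change — [bomdaruru]
  (3) Final Vowel Raising: no change — [bomdaruru]
  (4) Word-Final Devoicing: no change — [bomdaruru]
  (5) Degemination: no change — [bomdaruru]
/dotditdi/:
  (1) Regressive Voicing Assimilation: [dotditdi] → [doddiddi]
  (2) Stop Lenition: no change — [doddiddi]
  (3) Final Vowel Raising: no change — [doddiddi]
  (4) Word-Final Devoicing: no change — [doddiddi]
  (5) Degemination: [doddiddi] → [dodidi]
/nibhov/:
  (1) Regressive Voicing Assimilation: [nibhov] → [niphov]
  (2) Stop Lenition: no change — [niphov]
  (3) Final Vowel Raising: no change — [niphov]
  (4) Word-Final Devoicing: [niphov] → [niphof]
  (5) Degemination: no change — [niphof]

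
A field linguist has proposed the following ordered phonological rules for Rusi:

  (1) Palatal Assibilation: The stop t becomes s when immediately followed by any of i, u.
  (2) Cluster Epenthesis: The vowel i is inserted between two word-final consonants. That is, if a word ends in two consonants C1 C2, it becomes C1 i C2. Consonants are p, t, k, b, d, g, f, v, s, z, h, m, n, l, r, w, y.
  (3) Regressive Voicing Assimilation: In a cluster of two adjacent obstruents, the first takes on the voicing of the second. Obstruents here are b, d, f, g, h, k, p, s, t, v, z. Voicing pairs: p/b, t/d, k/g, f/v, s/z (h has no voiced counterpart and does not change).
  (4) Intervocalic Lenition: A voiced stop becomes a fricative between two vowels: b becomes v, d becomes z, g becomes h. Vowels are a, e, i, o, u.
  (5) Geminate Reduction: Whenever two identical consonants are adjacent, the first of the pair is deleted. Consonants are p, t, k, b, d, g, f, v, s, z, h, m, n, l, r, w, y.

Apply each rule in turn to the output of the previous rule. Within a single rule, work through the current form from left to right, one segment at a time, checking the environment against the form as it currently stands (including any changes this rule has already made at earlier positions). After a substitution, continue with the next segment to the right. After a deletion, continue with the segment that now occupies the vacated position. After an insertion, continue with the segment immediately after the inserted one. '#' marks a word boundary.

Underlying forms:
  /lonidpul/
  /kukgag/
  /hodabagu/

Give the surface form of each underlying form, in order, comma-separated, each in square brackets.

[lonitpul], [kugag], [hozavahu]

/lonidpul/:
  (1) Palatal Assibilation: no change — [lonidpul]
  (2) Cluster Epenthesis: no change — [lonidpul]
  (3) Regressive Voicing Assimilation: [lonidpul] → [lonitpul]
  (4) Intervocalic Lenition: no change — [lonitpul]
  (5) Geminate Reduction: no change — [lonitpul]
/kukgag/:
  (1) Palatal Assibilation: no change — [kukgag]
  (2) Cluster Epenthesis: no change — [kukgag]
  (3) Regressive Voicing Assimilation: [kukgag] → [kuggag]
  (4) Intervocalic Lenition: no change — [kuggag]
  (5) Geminate Reduction: [kuggag] → [kugag]
/hodabagu/:
  (1) Palatal Assibilation: no change — [hodabagu]
  (2) Cluster Epenthesis: no change — [hodabagu]
  (3) Regressive Voicing Assimilation: no change — [hodabagu]
  (4) Intervocalic Lenition: [hodabagu] → [hozavahu]
  (5) Geminate Reduction: no change — [hozavahu]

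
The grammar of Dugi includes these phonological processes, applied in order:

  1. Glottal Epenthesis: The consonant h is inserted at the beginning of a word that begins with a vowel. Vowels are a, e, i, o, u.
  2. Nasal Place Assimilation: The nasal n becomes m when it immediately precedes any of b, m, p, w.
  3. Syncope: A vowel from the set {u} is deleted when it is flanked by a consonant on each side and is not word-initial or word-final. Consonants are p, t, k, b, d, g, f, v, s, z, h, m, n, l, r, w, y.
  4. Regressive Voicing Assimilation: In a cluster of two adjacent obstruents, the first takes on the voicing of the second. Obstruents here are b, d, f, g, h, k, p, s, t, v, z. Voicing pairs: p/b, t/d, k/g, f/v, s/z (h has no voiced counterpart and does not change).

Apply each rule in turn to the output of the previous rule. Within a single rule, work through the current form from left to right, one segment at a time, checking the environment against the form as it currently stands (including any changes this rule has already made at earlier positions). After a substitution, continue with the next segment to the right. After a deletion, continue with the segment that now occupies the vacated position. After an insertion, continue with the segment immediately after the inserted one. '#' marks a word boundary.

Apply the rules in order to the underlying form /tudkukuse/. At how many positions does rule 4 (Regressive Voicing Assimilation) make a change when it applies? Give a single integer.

1 Glottal Epenthesis: no change — [tudkukuse]
2 Nasal Place Assimilation: no change — [tudkukuse]
3 Syncope: [tudkukuse] → [tdkkse]
4 Regressive Voicing Assimilation: [tdkkse] → [dtkkse]
Rule 4 changed 2 position(s).

2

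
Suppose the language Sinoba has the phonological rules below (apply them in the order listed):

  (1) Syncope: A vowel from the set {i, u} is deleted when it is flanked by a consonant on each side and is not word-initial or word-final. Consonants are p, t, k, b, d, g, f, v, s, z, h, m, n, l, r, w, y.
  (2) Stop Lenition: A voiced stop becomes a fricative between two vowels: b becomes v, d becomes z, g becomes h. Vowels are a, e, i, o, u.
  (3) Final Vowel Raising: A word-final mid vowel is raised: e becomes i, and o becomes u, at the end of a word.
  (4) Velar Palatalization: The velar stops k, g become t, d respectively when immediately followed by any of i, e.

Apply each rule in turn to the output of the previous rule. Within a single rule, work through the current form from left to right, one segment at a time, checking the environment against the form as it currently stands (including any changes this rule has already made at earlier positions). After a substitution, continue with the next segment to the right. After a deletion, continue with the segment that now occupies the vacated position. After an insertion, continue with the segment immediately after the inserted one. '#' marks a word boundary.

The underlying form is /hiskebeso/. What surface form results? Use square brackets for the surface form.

(1) Syncope: [hiskebeso] → [hskebeso]
(2) Stop Lenition: [hskebeso] → [hskeveso]
(3) Final Vowel Raising: [hskeveso] → [hskevesu]
(4) Velar Palatalization: [hskevesu] → [hstevesu]

[hstevesu]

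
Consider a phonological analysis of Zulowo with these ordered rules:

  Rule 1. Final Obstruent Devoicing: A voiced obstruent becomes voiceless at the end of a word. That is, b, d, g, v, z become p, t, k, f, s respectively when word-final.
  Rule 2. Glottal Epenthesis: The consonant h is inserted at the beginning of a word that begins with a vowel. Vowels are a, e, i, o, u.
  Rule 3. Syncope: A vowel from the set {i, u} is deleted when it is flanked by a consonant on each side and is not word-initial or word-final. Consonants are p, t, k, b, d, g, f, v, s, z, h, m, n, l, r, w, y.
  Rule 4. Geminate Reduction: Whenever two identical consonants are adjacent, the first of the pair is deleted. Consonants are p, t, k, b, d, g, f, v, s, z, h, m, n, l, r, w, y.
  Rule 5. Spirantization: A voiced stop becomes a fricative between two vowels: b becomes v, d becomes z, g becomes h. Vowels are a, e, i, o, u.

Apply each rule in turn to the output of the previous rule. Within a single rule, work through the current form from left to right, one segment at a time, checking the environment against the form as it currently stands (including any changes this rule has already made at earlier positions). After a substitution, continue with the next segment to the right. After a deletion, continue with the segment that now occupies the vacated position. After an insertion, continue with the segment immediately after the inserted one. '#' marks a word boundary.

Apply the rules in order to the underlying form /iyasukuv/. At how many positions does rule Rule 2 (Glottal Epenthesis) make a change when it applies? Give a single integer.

1

Rule 1 Final Obstruent Devoicing: [iyasukuv] → [iyasukuf]
Rule 2 Glottal Epenthesis: [iyasukuf] → [hiyasukuf]
Rule 3 Syncope: [hiyasukuf] → [hyaskf]
Rule 4 Geminate Reduction: no change — [hyaskf]
Rule 5 Spirantization: no change — [hyaskf]
Rule Rule 2 changed 1 position(s).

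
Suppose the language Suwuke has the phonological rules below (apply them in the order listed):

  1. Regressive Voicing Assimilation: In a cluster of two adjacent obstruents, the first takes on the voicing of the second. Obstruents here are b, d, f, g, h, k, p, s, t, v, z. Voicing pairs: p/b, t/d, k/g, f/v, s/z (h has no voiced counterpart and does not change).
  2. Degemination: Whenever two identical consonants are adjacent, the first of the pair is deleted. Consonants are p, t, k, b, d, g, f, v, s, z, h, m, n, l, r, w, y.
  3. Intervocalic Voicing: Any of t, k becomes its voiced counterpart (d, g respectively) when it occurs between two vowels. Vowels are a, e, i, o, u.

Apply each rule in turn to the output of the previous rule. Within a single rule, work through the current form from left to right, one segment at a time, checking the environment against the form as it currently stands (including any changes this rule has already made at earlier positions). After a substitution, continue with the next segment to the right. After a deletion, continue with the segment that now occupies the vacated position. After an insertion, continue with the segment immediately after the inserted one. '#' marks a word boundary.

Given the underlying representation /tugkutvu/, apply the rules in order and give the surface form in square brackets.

1 Regressive Voicing Assimilation: [tugkutvu] → [tukkudvu]
2 Degemination: [tukkudvu] → [tukudvu]
3 Intervocalic Voicing: [tukudvu] → [tugudvu]

[tugudvu]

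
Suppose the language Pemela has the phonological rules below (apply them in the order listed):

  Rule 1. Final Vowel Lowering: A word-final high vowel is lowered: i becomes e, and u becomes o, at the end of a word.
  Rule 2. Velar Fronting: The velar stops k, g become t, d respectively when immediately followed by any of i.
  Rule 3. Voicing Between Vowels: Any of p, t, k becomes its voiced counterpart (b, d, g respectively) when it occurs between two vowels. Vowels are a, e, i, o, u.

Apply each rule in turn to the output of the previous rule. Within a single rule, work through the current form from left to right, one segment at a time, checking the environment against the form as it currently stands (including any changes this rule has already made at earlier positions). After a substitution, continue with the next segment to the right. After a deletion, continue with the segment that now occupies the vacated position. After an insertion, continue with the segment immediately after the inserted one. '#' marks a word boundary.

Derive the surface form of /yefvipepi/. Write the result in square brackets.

[yefvibebe]

Rule 1 Final Vowel Lowering: [yefvipepi] → [yefvipepe]
Rule 2 Velar Fronting: no change — [yefvipepe]
Rule 3 Voicing Between Vowels: [yefvipepe] → [yefvibebe]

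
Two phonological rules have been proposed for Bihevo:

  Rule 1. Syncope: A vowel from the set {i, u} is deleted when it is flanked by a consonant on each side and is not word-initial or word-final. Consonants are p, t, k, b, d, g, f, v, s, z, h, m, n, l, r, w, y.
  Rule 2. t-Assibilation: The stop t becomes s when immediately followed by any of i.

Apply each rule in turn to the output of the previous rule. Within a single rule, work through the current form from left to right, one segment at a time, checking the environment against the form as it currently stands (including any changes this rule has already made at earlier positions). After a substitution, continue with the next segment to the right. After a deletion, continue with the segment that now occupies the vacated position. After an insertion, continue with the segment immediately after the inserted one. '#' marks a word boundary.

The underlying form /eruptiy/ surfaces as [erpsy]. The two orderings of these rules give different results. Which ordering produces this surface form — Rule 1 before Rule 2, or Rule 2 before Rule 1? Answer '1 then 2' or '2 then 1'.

2 then 1

Order 1 then 2:
  1 Syncope: [eruptiy] → [erpty]
  2 t-Assibilation: no change — [erpty]
  result: [erpty]
Order 2 then 1:
  2 t-Assibilation: [eruptiy] → [erupsiy]
  1 Syncope: [erupsiy] → [erpsy]
  result: [erpsy]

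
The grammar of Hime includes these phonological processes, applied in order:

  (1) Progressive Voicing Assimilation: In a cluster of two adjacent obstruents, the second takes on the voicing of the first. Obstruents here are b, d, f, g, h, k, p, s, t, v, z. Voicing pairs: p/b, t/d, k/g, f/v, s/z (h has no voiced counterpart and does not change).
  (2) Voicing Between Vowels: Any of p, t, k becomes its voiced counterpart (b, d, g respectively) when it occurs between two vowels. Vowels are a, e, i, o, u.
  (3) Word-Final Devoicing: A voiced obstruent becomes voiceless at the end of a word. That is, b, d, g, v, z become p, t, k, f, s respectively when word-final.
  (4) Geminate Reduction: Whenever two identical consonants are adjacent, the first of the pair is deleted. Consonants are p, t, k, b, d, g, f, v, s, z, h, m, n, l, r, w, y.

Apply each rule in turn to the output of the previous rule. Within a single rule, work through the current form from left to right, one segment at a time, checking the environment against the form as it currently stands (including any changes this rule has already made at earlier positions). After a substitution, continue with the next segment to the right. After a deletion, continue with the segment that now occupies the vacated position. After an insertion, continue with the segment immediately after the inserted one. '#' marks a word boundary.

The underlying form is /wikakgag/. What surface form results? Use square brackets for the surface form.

[wigakak]

(1) Progressive Voicing Assimilation: [wikakgag] → [wikakkag]
(2) Voicing Between Vowels: [wikakkag] → [wigakkag]
(3) Word-Final Devoicing: [wigakkag] → [wigakkak]
(4) Geminate Reduction: [wigakkak] → [wigakak]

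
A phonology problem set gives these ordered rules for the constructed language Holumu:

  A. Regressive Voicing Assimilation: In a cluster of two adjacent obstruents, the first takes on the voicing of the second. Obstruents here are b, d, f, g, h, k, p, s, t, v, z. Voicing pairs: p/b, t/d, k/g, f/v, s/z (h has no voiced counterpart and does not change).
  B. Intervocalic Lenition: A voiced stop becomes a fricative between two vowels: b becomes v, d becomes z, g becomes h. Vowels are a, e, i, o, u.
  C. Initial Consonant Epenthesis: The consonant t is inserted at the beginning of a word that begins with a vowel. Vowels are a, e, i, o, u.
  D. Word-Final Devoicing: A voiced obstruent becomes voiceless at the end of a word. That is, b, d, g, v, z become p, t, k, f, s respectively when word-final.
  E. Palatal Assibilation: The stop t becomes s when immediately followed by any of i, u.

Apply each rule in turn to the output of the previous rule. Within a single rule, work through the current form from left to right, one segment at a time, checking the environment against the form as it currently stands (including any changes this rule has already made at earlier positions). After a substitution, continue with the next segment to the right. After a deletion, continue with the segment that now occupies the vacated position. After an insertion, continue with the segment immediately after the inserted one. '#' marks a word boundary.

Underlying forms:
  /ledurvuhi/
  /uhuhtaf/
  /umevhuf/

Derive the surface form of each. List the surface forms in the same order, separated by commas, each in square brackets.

/ledurvuhi/:
  A Regressive Voicing Assimilation: no change — [ledurvuhi]
  B Intervocalic Lenition: [ledurvuhi] → [lezurvuhi]
  C Initial Consonant Epenthesis: no change — [lezurvuhi]
  D Word-Final Devoicing: no change — [lezurvuhi]
  E Palatal Assibilation: no change — [lezurvuhi]
/uhuhtaf/:
  A Regressive Voicing Assimilation: no change — [uhuhtaf]
  B Intervocalic Lenition: no change — [uhuhtaf]
  C Initial Consonant Epenthesis: [uhuhtaf] → [tuhuhtaf]
  D Word-Final Devoicing: no change — [tuhuhtaf]
  E Palatal Assibilation: [tuhuhtaf] → [suhuhtaf]
/umevhuf/:
  A Regressive Voicing Assimilation: [umevhuf] → [umefhuf]
  B Intervocalic Lenition: no change — [umefhuf]
  C Initial Consonant Epenthesis: [umefhuf] → [tumefhuf]
  D Word-Final Devoicing: no change — [tumefhuf]
  E Palatal Assibilation: [tumefhuf] → [sumefhuf]

[lezurvuhi], [suhuhtaf], [sumefhuf]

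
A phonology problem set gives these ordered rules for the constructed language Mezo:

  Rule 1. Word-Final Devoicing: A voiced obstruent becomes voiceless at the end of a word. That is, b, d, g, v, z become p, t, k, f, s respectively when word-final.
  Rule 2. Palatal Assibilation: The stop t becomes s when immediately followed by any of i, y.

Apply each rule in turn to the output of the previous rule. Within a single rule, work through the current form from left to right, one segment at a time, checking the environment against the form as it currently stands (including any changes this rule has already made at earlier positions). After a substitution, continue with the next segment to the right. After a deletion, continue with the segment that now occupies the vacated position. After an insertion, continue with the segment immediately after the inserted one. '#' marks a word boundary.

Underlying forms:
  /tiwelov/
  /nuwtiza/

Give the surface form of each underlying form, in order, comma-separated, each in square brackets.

[siwelof], [nuwsiza]

/tiwelov/:
  Rule 1 Word-Final Devoicing: [tiwelov] → [tiwelof]
  Rule 2 Palatal Assibilation: [tiwelof] → [siwelof]
/nuwtiza/:
  Rule 1 Word-Final Devoicing: no change — [nuwtiza]
  Rule 2 Palatal Assibilation: [nuwtiza] → [nuwsiza]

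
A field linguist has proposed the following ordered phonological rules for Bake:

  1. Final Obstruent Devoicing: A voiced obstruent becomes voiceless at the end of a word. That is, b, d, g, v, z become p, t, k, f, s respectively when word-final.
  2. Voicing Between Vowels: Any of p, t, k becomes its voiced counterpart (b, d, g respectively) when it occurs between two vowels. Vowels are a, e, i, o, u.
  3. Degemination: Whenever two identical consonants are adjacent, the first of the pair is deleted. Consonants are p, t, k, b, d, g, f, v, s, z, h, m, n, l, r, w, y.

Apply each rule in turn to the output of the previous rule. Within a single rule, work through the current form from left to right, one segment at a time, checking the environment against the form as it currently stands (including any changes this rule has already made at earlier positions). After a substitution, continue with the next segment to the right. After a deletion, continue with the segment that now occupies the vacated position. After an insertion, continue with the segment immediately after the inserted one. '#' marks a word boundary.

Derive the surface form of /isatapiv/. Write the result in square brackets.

[isadabif]

1 Final Obstruent Devoicing: [isatapiv] → [isatapif]
2 Voicing Between Vowels: [isatapif] → [isadabif]
3 Degemination: no change — [isadabif]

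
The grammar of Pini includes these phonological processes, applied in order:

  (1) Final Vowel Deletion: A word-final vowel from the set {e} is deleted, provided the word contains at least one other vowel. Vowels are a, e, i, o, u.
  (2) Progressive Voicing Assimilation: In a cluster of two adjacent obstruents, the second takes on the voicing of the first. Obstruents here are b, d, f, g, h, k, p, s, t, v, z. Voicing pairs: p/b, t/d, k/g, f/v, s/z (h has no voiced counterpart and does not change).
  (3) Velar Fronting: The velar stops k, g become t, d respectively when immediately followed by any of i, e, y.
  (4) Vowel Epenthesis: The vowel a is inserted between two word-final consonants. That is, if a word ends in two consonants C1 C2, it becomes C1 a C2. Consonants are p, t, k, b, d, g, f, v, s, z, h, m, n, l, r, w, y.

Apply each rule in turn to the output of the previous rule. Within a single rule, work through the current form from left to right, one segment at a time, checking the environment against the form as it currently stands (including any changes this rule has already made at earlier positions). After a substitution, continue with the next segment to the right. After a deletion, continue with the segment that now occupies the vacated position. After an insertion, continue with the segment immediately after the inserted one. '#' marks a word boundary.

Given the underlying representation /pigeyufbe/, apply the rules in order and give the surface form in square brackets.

[pideyufap]

(1) Final Vowel Deletion: [pigeyufbe] → [pigeyufb]
(2) Progressive Voicing Assimilation: [pigeyufb] → [pigeyufp]
(3) Velar Fronting: [pigeyufp] → [pideyufp]
(4) Vowel Epenthesis: [pideyufp] → [pideyufap]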